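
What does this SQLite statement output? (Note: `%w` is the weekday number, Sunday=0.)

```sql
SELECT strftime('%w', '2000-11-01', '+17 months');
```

1

First apply '+17 months': 2000-11-01 → 2002-04-01.
2002-04-01 is a Monday; with Sunday=0 that is 1.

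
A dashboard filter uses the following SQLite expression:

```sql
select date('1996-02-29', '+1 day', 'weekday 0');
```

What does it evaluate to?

1996-03-03

February 1996 has 29 days; 0 remain after the 29th, so 1 days reach 1996-03-01.
`weekday 0` advances to the next Sunday; 1996-03-01 is a Friday, so it moves forward to 1996-03-03.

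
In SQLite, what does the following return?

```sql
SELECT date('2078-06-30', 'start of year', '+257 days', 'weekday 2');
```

`start of year` rewinds 2078-06-30 to 2078-01-01.
Applying '+257 days' to 2078-01-01: counting 257 days forward gives 2078-09-15.
`weekday 2` advances to the next Tuesday; 2078-09-15 is a Thursday, so it moves forward to 2078-09-20.

2078-09-20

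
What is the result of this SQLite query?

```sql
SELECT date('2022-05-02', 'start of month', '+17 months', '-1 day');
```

`start of month` rewinds 2022-05-02 to 2022-05-01.
Adding +17 months to 2022-05-01 gives 2023-10-01.
Going back 1 day from 2023-10-01 reaches 2023-09-30 (last day of September, 30 days).

2023-09-30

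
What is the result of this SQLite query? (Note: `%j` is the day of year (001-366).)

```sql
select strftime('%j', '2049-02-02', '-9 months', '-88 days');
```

035

First apply '-9 months', '-88 days': 2049-02-02 → 2048-02-04.
Day-of-year for 2048-02-04: days since 2048-01-01 inclusive = 35, zero-padded to 035.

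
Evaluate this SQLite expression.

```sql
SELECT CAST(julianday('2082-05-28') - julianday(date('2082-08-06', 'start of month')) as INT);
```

-65

`start of month` rewinds 2082-08-06 to 2082-08-01.
3 days remain in May 2082 after the 28th (31 − 28).
June 2082: 30 days.
July 2082: 31 days.
Then 1 day into August 2082.
Total: 3 + 30 + 31 + 1 = 65.
The subtraction is earlier − later, so the result is −65 → -65.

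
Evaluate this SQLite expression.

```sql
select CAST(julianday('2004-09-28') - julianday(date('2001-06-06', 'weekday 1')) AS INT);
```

1205

`weekday 1` advances to the next Monday; 2001-06-06 is a Wednesday, so it moves forward to 2001-06-11.
19 days remain in June 2001 after the 11th (30 − 11).
Full months from July 2001 through August 2004 contribute their day counts.
Then 28 days into September 2004.
Total: 19 + 31 + 31 + 30 + 31 + 30 + 31 + 31 + 28 + 31 + 30 + 31 + 30 + 31 + 31 + 30 + 31 + 30 + 31 + 31 + 28 + 31 + 30 + 31 + 30 + 31 + 31 + 30 + 31 + 30 + 31 + 31 + 29 + 31 + 30 + 31 + 30 + 31 + 31 + 28 = 1205.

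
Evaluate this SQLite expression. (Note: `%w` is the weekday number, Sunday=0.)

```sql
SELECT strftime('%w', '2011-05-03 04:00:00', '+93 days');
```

First apply '+93 days': 2011-05-03 04:00:00 → 2011-08-04 04:00:00.
2011-08-04 is a Thursday; with Sunday=0 that is 4.

4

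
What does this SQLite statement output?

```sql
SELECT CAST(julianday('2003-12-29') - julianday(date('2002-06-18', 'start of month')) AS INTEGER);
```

576

`start of month` rewinds 2002-06-18 to 2002-06-01.
29 days remain in June 2002 after the 1st (30 − 1).
Full months from July 2002 through November 2003 contribute their day counts.
Then 29 days into December 2003.
Total: 29 + 31 + 31 + 30 + 31 + 30 + 31 + 31 + 28 + 31 + 30 + 31 + 30 + 31 + 31 + 30 + 31 + 30 + 29 = 576.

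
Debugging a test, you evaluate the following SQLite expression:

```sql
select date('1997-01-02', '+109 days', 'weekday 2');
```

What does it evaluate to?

1997-04-22

Applying '+109 days' to 1997-01-02: counting 109 days forward gives 1997-04-21.
`weekday 2` advances to the next Tuesday; 1997-04-21 is a Monday, so it moves forward to 1997-04-22.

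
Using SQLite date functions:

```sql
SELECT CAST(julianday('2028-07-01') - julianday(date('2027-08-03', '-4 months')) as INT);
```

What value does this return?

Adding -4 months to 2027-08-03 gives 2027-04-03.
27 days remain in April 2027 after the 3rd (30 − 3).
Full months from May 2027 through June 2028 contribute their day counts.
Then 1 day into July 2028.
Total: 27 + 31 + 30 + 31 + 31 + 30 + 31 + 30 + 31 + 31 + 29 + 31 + 30 + 31 + 30 + 1 = 455.

455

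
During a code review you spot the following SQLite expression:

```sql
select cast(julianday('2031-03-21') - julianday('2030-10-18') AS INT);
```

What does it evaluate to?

13 days remain in October 2030 after the 18th (31 − 18).
November 2030: 30 days.
December 2030: 31 days.
January 2031: 31 days.
February 2031: 28 days.
Then 21 days into March 2031.
Total: 13 + 30 + 31 + 31 + 28 + 21 = 154.

154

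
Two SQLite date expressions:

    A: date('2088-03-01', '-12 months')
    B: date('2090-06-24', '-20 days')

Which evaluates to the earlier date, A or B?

A = 2087-03-01.
B = 2090-06-04.
A is earlier.

A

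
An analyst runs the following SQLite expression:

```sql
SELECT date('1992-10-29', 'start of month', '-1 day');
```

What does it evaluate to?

`start of month` rewinds 1992-10-29 to 1992-10-01.
Going back 1 day from 1992-10-01 reaches 1992-09-30 (last day of September, 30 days).

1992-09-30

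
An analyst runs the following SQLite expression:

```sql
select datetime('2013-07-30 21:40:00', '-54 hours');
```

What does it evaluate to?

2013-07-28 15:40:00

-54 hours from 2013-07-30 21:40:00 is 2013-07-28 15:40:00 (crosses midnight).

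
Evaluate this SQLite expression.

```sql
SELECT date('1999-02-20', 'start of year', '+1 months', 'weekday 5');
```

1999-02-05

`start of year` rewinds 1999-02-20 to 1999-01-01.
Adding +1 month to 1999-01-01 gives 1999-02-01.
`weekday 5` advances to the next Friday; 1999-02-01 is a Monday, so it moves forward to 1999-02-05.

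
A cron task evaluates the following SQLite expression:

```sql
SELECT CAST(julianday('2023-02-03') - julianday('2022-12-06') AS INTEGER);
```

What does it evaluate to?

59

25 days remain in December 2022 after the 6th (31 − 6).
January 2023: 31 days.
Then 3 days into February 2023.
Total: 25 + 31 + 3 = 59.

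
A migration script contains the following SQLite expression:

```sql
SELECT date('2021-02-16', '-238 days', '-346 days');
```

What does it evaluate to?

2019-07-13

Applying '-238 days' to 2021-02-16: counting 238 days back gives 2020-06-23.
Applying '-346 days' to 2020-06-23: counting 346 days back gives 2019-07-13.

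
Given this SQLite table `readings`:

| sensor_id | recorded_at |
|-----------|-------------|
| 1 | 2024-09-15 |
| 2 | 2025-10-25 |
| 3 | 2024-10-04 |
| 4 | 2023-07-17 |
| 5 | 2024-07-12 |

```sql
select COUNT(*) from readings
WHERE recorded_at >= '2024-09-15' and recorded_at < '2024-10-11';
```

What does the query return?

2

Rows in [2024-09-15, 2024-10-11): 2024-09-15, 2024-10-04 → 2 rows.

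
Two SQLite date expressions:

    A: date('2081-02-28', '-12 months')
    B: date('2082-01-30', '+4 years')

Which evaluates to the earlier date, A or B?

A

A = 2080-02-28.
B = 2086-01-30.
A is earlier.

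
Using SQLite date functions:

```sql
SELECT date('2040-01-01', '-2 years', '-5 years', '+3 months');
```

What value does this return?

Adding -2 years to 2040-01-01 gives 2038-01-01.
Adding -5 years to 2038-01-01 gives 2033-01-01.
Adding +3 months to 2033-01-01 gives 2033-04-01.

2033-04-01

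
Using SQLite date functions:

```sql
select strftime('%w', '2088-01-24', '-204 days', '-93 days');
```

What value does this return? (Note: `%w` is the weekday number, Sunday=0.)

First apply '-204 days', '-93 days': 2088-01-24 → 2087-04-02.
2087-04-02 is a Wednesday; with Sunday=0 that is 3.

3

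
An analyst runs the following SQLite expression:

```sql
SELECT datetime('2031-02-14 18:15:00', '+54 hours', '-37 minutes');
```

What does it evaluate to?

+54 hours from 2031-02-14 18:15:00 is 2031-02-17 00:15:00 (crosses midnight).
-37 minutes from 2031-02-17 00:15:00 is 2031-02-16 23:38:00.

2031-02-16 23:38:00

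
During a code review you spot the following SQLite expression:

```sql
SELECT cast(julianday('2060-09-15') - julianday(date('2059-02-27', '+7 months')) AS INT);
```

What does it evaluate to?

354

Adding +7 months to 2059-02-27 gives 2059-09-27.
3 days remain in September 2059 after the 27th (30 − 27).
Full months from October 2059 through August 2060 contribute their day counts.
Then 15 days into September 2060.
Total: 3 + 31 + 30 + 31 + 31 + 29 + 31 + 30 + 31 + 30 + 31 + 31 + 15 = 354.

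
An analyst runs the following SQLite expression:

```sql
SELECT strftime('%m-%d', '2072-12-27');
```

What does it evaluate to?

12-27

`%m-%d` extracts the month-day: 12-27.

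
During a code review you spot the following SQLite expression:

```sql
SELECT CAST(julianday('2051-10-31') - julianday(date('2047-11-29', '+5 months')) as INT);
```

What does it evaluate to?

Adding +5 months to 2047-11-29 gives 2048-04-29.
1 day remains in April 2048 after the 29th (30 − 29).
Full months from May 2048 through September 2051 contribute their day counts.
Then 31 days into October 2051.
Total: 1 + 31 + 30 + 31 + 31 + 30 + 31 + 30 + 31 + 31 + 28 + 31 + 30 + 31 + 30 + 31 + 31 + 30 + 31 + 30 + 31 + 31 + 28 + 31 + 30 + 31 + 30 + 31 + 31 + 30 + 31 + 30 + 31 + 31 + 28 + 31 + 30 + 31 + 30 + 31 + 31 + 30 + 31 = 1280.

1280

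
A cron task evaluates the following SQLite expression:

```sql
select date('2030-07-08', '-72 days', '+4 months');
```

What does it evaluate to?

Applying '-72 days' to 2030-07-08: counting 72 days back gives 2030-04-27.
Adding +4 months to 2030-04-27 gives 2030-08-27.

2030-08-27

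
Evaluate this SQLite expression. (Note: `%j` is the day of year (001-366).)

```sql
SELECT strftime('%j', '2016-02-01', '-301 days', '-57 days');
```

First apply '-301 days', '-57 days': 2016-02-01 → 2015-02-08.
Day-of-year for 2015-02-08: days since 2015-01-01 inclusive = 39, zero-padded to 039.

039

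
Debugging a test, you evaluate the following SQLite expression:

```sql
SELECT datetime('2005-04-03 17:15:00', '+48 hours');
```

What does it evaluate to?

+48 hours from 2005-04-03 17:15:00 is 2005-04-05 17:15:00 (crosses midnight).

2005-04-05 17:15:00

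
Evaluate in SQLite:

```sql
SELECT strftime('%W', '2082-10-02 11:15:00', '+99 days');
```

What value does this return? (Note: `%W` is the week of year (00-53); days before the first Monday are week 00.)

First apply '+99 days': 2082-10-02 11:15:00 → 2083-01-09 11:15:00.
2083-01-09 is a Saturday. SQLite's %W counts Mondays since the year started; the result is 01.

01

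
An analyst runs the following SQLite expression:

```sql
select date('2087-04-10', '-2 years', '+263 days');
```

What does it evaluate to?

Adding -2 years to 2087-04-10 gives 2085-04-10.
Applying '+263 days' to 2085-04-10: counting 263 days forward gives 2085-12-29.

2085-12-29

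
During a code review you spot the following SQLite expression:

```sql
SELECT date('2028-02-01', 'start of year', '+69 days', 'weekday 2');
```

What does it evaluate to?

`start of year` rewinds 2028-02-01 to 2028-01-01.
Applying '+69 days' to 2028-01-01: counting 69 days forward gives 2028-03-10.
`weekday 2` advances to the next Tuesday; 2028-03-10 is a Friday, so it moves forward to 2028-03-14.

2028-03-14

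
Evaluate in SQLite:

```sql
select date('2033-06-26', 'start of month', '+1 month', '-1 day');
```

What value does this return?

`start of month` rewinds 2033-06-26 to 2033-06-01.
Adding +1 month to 2033-06-01 gives 2033-07-01.
Going back 1 day from 2033-07-01 reaches 2033-06-30 (last day of June, 30 days).

2033-06-30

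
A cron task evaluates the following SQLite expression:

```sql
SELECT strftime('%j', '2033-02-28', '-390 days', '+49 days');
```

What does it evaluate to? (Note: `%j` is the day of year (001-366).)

084

First apply '-390 days', '+49 days': 2033-02-28 → 2032-03-24.
Day-of-year for 2032-03-24: days since 2032-01-01 inclusive = 84, zero-padded to 084.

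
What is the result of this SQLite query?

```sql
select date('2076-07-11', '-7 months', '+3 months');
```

Adding -7 months to 2076-07-11 gives 2075-12-11.
Adding +3 months to 2075-12-11 gives 2076-03-11.

2076-03-11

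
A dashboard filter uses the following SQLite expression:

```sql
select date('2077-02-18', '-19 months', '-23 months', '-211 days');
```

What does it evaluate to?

2073-01-19

Adding -19 months to 2077-02-18 gives 2075-07-18.
Adding -23 months to 2075-07-18 gives 2073-08-18.
Applying '-211 days' to 2073-08-18: counting 211 days back gives 2073-01-19.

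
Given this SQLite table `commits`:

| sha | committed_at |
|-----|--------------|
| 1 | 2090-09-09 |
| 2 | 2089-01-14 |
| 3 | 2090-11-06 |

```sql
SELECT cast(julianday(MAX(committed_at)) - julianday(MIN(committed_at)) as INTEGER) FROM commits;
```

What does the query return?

MIN = 2089-01-14, MAX = 2090-11-06.
17 days remain in January 2089 after the 14th (31 − 14).
Full months from February 2089 through October 2090 contribute their day counts.
Then 6 days into November 2090.
Total: 17 + 28 + 31 + 30 + 31 + 30 + 31 + 31 + 30 + 31 + 30 + 31 + 31 + 28 + 31 + 30 + 31 + 30 + 31 + 31 + 30 + 31 + 6 = 661.

661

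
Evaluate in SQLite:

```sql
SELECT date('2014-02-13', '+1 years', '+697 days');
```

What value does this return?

2017-01-10

Adding +1 year to 2014-02-13 gives 2015-02-13.
Applying '+697 days' to 2015-02-13: counting 697 days forward gives 2017-01-10.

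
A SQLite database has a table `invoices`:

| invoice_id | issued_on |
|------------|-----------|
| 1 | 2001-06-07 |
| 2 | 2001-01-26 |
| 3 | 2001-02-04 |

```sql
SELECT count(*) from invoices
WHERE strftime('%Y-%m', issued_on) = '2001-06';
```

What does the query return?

1

Rows with year-month 2001-06: 2001-06-07 → 1.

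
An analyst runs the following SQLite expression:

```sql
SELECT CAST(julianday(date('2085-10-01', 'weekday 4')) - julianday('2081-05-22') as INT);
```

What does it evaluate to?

1596

`weekday 4` advances to the next Thursday; 2085-10-01 is a Monday, so it moves forward to 2085-10-04.
9 days remain in May 2081 after the 22nd (31 − 22).
Full months from June 2081 through September 2085 contribute their day counts.
Then 4 days into October 2085.
Total: 9 + 30 + 31 + 31 + 30 + 31 + 30 + 31 + 31 + 28 + 31 + 30 + 31 + 30 + 31 + 31 + 30 + 31 + 30 + 31 + 31 + 28 + 31 + 30 + 31 + 30 + 31 + 31 + 30 + 31 + 30 + 31 + 31 + 29 + 31 + 30 + 31 + 30 + 31 + 31 + 30 + 31 + 30 + 31 + 31 + 28 + 31 + 30 + 31 + 30 + 31 + 31 + 30 + 4 = 1596.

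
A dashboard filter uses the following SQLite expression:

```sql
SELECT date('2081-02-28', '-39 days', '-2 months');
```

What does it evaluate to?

2080-11-20

Going back 28 days from 2081-02-28 reaches 2081-01-31 (last day of January, 31 days).
Going back 11 days within January lands on 2081-01-20.
Adding -2 months to 2081-01-20 gives 2080-11-20.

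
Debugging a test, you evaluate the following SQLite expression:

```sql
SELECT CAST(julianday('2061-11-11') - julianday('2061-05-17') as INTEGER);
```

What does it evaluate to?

178

14 days remain in May 2061 after the 17th (31 − 17).
June 2061: 30 days.
July 2061: 31 days.
August 2061: 31 days.
September 2061: 30 days.
October 2061: 31 days.
Then 11 days into November 2061.
Total: 14 + 30 + 31 + 31 + 30 + 31 + 11 = 178.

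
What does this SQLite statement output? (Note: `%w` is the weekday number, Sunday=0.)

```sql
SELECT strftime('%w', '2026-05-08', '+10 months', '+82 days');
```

6

First apply '+10 months', '+82 days': 2026-05-08 → 2027-05-29.
2027-05-29 is a Saturday; with Sunday=0 that is 6.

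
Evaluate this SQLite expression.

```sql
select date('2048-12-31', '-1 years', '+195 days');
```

Adding -1 year to 2048-12-31 gives 2047-12-31.
Applying '+195 days' to 2047-12-31: counting 195 days forward gives 2048-07-13.

2048-07-13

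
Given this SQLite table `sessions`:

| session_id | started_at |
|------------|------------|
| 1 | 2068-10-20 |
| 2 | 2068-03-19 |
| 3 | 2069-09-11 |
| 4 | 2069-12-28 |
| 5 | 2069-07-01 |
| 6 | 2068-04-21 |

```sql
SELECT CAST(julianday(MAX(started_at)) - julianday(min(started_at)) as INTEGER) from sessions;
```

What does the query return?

MIN = 2068-03-19, MAX = 2069-12-28.
12 days remain in March 2068 after the 19th (31 − 19).
Full months from April 2068 through November 2069 contribute their day counts.
Then 28 days into December 2069.
Total: 12 + 30 + 31 + 30 + 31 + 31 + 30 + 31 + 30 + 31 + 31 + 28 + 31 + 30 + 31 + 30 + 31 + 31 + 30 + 31 + 30 + 28 = 649.

649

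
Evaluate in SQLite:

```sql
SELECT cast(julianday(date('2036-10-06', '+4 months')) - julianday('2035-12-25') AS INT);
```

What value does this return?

Adding +4 months to 2036-10-06 gives 2037-02-06.
6 days remain in December 2035 after the 25th (31 − 25).
Full months from January 2036 through January 2037 contribute their day counts.
Then 6 days into February 2037.
Total: 6 + 31 + 29 + 31 + 30 + 31 + 30 + 31 + 31 + 30 + 31 + 30 + 31 + 31 + 6 = 409.

409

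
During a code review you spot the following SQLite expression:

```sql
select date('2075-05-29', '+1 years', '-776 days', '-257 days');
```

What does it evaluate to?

Adding +1 year to 2075-05-29 gives 2076-05-29.
Applying '-776 days' to 2076-05-29: counting 776 days back gives 2074-04-14.
Applying '-257 days' to 2074-04-14: counting 257 days back gives 2073-07-31.

2073-07-31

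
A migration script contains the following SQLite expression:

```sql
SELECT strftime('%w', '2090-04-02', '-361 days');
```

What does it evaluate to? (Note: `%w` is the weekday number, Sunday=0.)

First apply '-361 days': 2090-04-02 → 2089-04-06.
2089-04-06 is a Wednesday; with Sunday=0 that is 3.

3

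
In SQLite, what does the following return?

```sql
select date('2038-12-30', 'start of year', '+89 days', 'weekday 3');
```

`start of year` rewinds 2038-12-30 to 2038-01-01.
Applying '+89 days' to 2038-01-01: counting 89 days forward gives 2038-03-31.
`weekday 3` advances to the next Wednesday; 2038-03-31 is already a Wednesday, so it stays at 2038-03-31.

2038-03-31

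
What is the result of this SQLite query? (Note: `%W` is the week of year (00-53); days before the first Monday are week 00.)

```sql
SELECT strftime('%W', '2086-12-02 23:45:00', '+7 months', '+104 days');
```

First apply '+7 months', '+104 days': 2086-12-02 23:45:00 → 2087-10-14 23:45:00.
2087-10-14 is a Tuesday. SQLite's %W counts Mondays since the year started; the result is 41.

41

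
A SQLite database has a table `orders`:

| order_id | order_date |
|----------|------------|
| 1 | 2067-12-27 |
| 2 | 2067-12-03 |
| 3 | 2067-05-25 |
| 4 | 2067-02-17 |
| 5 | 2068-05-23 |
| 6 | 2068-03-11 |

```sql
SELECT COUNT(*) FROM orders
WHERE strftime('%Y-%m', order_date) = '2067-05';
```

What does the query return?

Rows with year-month 2067-05: 2067-05-25 → 1.

1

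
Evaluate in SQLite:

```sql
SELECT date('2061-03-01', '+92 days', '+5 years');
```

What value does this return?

2066-06-01

Applying '+92 days' to 2061-03-01: counting 92 days forward gives 2061-06-01.
Adding +5 years to 2061-06-01 gives 2066-06-01.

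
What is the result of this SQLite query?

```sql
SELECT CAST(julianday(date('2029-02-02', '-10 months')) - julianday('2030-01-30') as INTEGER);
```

-668

Adding -10 months to 2029-02-02 gives 2028-04-02.
28 days remain in April 2028 after the 2nd (30 − 2).
Full months from May 2028 through December 2029 contribute their day counts.
Then 30 days into January 2030.
Total: 28 + 31 + 30 + 31 + 31 + 30 + 31 + 30 + 31 + 31 + 28 + 31 + 30 + 31 + 30 + 31 + 31 + 30 + 31 + 30 + 31 + 30 = 668.
The subtraction is earlier − later, so the result is −668 → -668.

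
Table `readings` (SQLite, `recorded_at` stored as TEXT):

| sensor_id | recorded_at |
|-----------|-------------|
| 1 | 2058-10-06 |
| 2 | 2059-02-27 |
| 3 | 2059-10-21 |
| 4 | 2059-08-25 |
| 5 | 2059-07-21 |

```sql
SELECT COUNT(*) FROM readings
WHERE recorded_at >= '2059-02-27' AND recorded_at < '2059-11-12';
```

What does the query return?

Rows in [2059-02-27, 2059-11-12): 2059-02-27, 2059-10-21, 2059-08-25, 2059-07-21 → 4 rows.

4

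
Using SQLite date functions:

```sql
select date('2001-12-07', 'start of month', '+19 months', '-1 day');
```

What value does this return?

2003-06-30

`start of month` rewinds 2001-12-07 to 2001-12-01.
Adding +19 months to 2001-12-01 gives 2003-07-01.
Going back 1 day from 2003-07-01 reaches 2003-06-30 (last day of June, 30 days).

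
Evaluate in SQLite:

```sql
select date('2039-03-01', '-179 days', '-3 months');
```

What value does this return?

2038-06-03

Applying '-179 days' to 2039-03-01: counting 179 days back gives 2038-09-03.
Adding -3 months to 2038-09-03 gives 2038-06-03.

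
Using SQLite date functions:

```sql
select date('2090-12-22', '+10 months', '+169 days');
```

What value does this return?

Adding +10 months to 2090-12-22 gives 2091-10-22.
Applying '+169 days' to 2091-10-22: counting 169 days forward gives 2092-04-08.

2092-04-08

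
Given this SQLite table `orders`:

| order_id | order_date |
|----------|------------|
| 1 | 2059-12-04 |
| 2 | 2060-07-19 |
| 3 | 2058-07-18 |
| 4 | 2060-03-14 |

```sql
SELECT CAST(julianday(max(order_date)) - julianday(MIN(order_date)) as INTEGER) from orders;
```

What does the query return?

MIN = 2058-07-18, MAX = 2060-07-19.
13 days remain in July 2058 after the 18th (31 − 18).
Full months from August 2058 through June 2060 contribute their day counts.
Then 19 days into July 2060.
Total: 13 + 31 + 30 + 31 + 30 + 31 + 31 + 28 + 31 + 30 + 31 + 30 + 31 + 31 + 30 + 31 + 30 + 31 + 31 + 29 + 31 + 30 + 31 + 30 + 19 = 732.

732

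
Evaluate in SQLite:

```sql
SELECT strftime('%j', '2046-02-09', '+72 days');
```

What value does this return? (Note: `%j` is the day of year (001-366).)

112

First apply '+72 days': 2046-02-09 → 2046-04-22.
Day-of-year for 2046-04-22: days since 2046-01-01 inclusive = 112, zero-padded to 112.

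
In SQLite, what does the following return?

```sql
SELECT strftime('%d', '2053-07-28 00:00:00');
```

28

`%d` extracts the 2-digit day of month: 28.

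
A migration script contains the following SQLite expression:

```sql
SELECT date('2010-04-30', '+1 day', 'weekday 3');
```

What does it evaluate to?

April 2010 has 30 days; 0 remain after the 30th, so 1 days reach 2010-05-01.
`weekday 3` advances to the next Wednesday; 2010-05-01 is a Saturday, so it moves forward to 2010-05-05.

2010-05-05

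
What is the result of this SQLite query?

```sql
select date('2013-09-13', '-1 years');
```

2012-09-13

Adding -1 year to 2013-09-13 gives 2012-09-13.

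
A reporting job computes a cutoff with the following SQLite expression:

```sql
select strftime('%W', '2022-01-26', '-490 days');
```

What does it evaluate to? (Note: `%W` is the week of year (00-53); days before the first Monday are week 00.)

38

First apply '-490 days': 2022-01-26 → 2020-09-23.
2020-09-23 is a Wednesday. SQLite's %W counts Mondays since the year started; the result is 38.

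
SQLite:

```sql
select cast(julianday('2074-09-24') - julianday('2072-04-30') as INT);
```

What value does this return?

0 days remain in April 2072 after the 30th (30 − 30).
Full months from May 2072 through August 2074 contribute their day counts.
Then 24 days into September 2074.
Total: 0 + 31 + 30 + 31 + 31 + 30 + 31 + 30 + 31 + 31 + 28 + 31 + 30 + 31 + 30 + 31 + 31 + 30 + 31 + 30 + 31 + 31 + 28 + 31 + 30 + 31 + 30 + 31 + 31 + 24 = 877.

877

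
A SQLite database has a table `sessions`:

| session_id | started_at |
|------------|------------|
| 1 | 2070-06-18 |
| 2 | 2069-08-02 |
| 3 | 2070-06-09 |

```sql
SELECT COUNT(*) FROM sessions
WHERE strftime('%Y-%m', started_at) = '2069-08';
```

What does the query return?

Rows with year-month 2069-08: 2069-08-02 → 1.

1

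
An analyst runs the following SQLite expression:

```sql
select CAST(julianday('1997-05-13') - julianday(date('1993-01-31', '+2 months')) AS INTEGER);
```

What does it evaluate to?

Adding +2 months to 1993-01-31 gives 1993-03-31.
0 days remain in March 1993 after the 31st (31 − 31).
Full months from April 1993 through April 1997 contribute their day counts.
Then 13 days into May 1997.
Total: 0 + 30 + 31 + 30 + 31 + 31 + 30 + 31 + 30 + 31 + 31 + 28 + 31 + 30 + 31 + 30 + 31 + 31 + 30 + 31 + 30 + 31 + 31 + 28 + 31 + 30 + 31 + 30 + 31 + 31 + 30 + 31 + 30 + 31 + 31 + 29 + 31 + 30 + 31 + 30 + 31 + 31 + 30 + 31 + 30 + 31 + 31 + 28 + 31 + 30 + 13 = 1504.

1504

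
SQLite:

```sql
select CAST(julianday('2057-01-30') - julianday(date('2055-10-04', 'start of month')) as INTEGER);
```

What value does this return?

`start of month` rewinds 2055-10-04 to 2055-10-01.
30 days remain in October 2055 after the 1st (31 − 1).
Full months from November 2055 through December 2056 contribute their day counts.
Then 30 days into January 2057.
Total: 30 + 30 + 31 + 31 + 29 + 31 + 30 + 31 + 30 + 31 + 31 + 30 + 31 + 30 + 31 + 30 = 487.

487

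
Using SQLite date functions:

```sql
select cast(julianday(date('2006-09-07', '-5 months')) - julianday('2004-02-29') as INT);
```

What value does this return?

768

Adding -5 months to 2006-09-07 gives 2006-04-07.
0 days remain in February 2004 after the 29th (29 − 29).
Full months from March 2004 through March 2006 contribute their day counts.
Then 7 days into April 2006.
Total: 0 + 31 + 30 + 31 + 30 + 31 + 31 + 30 + 31 + 30 + 31 + 31 + 28 + 31 + 30 + 31 + 30 + 31 + 31 + 30 + 31 + 30 + 31 + 31 + 28 + 31 + 7 = 768.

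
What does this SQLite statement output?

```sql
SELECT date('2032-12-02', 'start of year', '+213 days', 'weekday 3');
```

`start of year` rewinds 2032-12-02 to 2032-01-01.
Applying '+213 days' to 2032-01-01: counting 213 days forward gives 2032-08-01.
`weekday 3` advances to the next Wednesday; 2032-08-01 is a Sunday, so it moves forward to 2032-08-04.

2032-08-04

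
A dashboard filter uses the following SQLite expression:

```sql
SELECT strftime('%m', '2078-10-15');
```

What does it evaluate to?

`%m` extracts the 2-digit month (01-12): 10.

10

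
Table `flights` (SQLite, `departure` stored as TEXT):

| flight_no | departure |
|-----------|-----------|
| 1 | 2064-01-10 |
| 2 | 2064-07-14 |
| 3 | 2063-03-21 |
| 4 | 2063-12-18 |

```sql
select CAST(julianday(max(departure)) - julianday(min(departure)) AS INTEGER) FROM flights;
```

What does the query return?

MIN = 2063-03-21, MAX = 2064-07-14.
10 days remain in March 2063 after the 21st (31 − 21).
Full months from April 2063 through June 2064 contribute their day counts.
Then 14 days into July 2064.
Total: 10 + 30 + 31 + 30 + 31 + 31 + 30 + 31 + 30 + 31 + 31 + 29 + 31 + 30 + 31 + 30 + 14 = 481.

481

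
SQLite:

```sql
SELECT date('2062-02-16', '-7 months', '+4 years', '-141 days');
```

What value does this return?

2065-02-25

Adding -7 months to 2062-02-16 gives 2061-07-16.
Adding +4 years to 2061-07-16 gives 2065-07-16.
Applying '-141 days' to 2065-07-16: counting 141 days back gives 2065-02-25.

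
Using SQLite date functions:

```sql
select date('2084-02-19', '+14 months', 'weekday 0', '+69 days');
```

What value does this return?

2085-06-30

Adding +14 months to 2084-02-19 gives 2085-04-19.
`weekday 0` advances to the next Sunday; 2085-04-19 is a Thursday, so it moves forward to 2085-04-22.
Applying '+69 days' to 2085-04-22: counting 69 days forward gives 2085-06-30.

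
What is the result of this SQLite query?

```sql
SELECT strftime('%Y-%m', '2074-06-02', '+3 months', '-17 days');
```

First apply '+3 months', '-17 days': 2074-06-02 → 2074-08-16.
`%Y-%m` extracts the year-month: 2074-08.

2074-08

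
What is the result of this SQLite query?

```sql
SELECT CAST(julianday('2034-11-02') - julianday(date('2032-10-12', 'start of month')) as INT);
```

762

`start of month` rewinds 2032-10-12 to 2032-10-01.
30 days remain in October 2032 after the 1st (31 − 1).
Full months from November 2032 through October 2034 contribute their day counts.
Then 2 days into November 2034.
Total: 30 + 30 + 31 + 31 + 28 + 31 + 30 + 31 + 30 + 31 + 31 + 30 + 31 + 30 + 31 + 31 + 28 + 31 + 30 + 31 + 30 + 31 + 31 + 30 + 31 + 2 = 762.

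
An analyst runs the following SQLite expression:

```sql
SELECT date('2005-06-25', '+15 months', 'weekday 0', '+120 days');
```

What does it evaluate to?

Adding +15 months to 2005-06-25 gives 2006-09-25.
`weekday 0` advances to the next Sunday; 2006-09-25 is a Monday, so it moves forward to 2006-10-01.
Applying '+120 days' to 2006-10-01: counting 120 days forward gives 2007-01-29.

2007-01-29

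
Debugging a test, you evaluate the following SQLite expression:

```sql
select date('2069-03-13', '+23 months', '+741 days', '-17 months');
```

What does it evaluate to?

Adding +23 months to 2069-03-13 gives 2071-02-13.
Applying '+741 days' to 2071-02-13: counting 741 days forward gives 2073-02-23.
Adding -17 months to 2073-02-23 gives 2071-09-23.

2071-09-23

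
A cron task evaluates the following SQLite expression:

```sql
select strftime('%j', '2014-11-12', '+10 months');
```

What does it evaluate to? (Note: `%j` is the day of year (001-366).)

First apply '+10 months': 2014-11-12 → 2015-09-12.
Day-of-year for 2015-09-12: days since 2015-01-01 inclusive = 255, zero-padded to 255.

255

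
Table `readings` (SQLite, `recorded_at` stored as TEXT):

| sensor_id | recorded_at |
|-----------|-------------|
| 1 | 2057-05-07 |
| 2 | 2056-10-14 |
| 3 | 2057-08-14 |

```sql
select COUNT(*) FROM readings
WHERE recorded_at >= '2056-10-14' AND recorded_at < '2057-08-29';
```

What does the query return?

3

Rows in [2056-10-14, 2057-08-29): 2057-05-07, 2056-10-14, 2057-08-14 → 3 rows.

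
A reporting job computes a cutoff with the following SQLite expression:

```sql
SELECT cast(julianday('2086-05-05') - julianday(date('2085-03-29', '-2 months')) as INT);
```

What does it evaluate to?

461

Adding -2 months to 2085-03-29 gives 2085-01-29.
2 days remain in January 2085 after the 29th (31 − 29).
Full months from February 2085 through April 2086 contribute their day counts.
Then 5 days into May 2086.
Total: 2 + 28 + 31 + 30 + 31 + 30 + 31 + 31 + 30 + 31 + 30 + 31 + 31 + 28 + 31 + 30 + 5 = 461.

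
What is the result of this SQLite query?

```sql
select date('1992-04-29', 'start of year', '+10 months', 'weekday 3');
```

`start of year` rewinds 1992-04-29 to 1992-01-01.
Adding +10 months to 1992-01-01 gives 1992-11-01.
`weekday 3` advances to the next Wednesday; 1992-11-01 is a Sunday, so it moves forward to 1992-11-04.

1992-11-04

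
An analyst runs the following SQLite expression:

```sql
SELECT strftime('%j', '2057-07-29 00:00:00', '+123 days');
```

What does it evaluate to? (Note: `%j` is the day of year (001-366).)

333

First apply '+123 days': 2057-07-29 00:00:00 → 2057-11-29 00:00:00.
Day-of-year for 2057-11-29: days since 2057-01-01 inclusive = 333, zero-padded to 333.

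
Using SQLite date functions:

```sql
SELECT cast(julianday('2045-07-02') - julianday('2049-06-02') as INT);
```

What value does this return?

-1431

29 days remain in July 2045 after the 2nd (31 − 2).
Full months from August 2045 through May 2049 contribute their day counts.
Then 2 days into June 2049.
Total: 29 + 31 + 30 + 31 + 30 + 31 + 31 + 28 + 31 + 30 + 31 + 30 + 31 + 31 + 30 + 31 + 30 + 31 + 31 + 28 + 31 + 30 + 31 + 30 + 31 + 31 + 30 + 31 + 30 + 31 + 31 + 29 + 31 + 30 + 31 + 30 + 31 + 31 + 30 + 31 + 30 + 31 + 31 + 28 + 31 + 30 + 31 + 2 = 1431.
The subtraction is earlier − later, so the result is −1431 → -1431.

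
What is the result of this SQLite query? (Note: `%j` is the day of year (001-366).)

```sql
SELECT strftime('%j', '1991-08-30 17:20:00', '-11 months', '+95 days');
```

First apply '-11 months', '+95 days': 1991-08-30 17:20:00 → 1991-01-03 17:20:00.
Day-of-year for 1991-01-03: days since 1991-01-01 inclusive = 3, zero-padded to 003.

003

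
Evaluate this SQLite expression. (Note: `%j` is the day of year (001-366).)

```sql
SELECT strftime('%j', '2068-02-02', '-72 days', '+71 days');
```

First apply '-72 days', '+71 days': 2068-02-02 → 2068-02-01.
Day-of-year for 2068-02-01: days since 2068-01-01 inclusive = 32, zero-padded to 032.

032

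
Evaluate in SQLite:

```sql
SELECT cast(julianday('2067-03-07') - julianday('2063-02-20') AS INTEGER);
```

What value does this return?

8 days remain in February 2063 after the 20th (28 − 20).
Full months from March 2063 through February 2067 contribute their day counts.
Then 7 days into March 2067.
Total: 8 + 31 + 30 + 31 + 30 + 31 + 31 + 30 + 31 + 30 + 31 + 31 + 29 + 31 + 30 + 31 + 30 + 31 + 31 + 30 + 31 + 30 + 31 + 31 + 28 + 31 + 30 + 31 + 30 + 31 + 31 + 30 + 31 + 30 + 31 + 31 + 28 + 31 + 30 + 31 + 30 + 31 + 31 + 30 + 31 + 30 + 31 + 31 + 28 + 7 = 1476.

1476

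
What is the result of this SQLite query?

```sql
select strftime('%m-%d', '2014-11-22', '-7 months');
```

04-22

First apply '-7 months': 2014-11-22 → 2014-04-22.
`%m-%d` extracts the month-day: 04-22.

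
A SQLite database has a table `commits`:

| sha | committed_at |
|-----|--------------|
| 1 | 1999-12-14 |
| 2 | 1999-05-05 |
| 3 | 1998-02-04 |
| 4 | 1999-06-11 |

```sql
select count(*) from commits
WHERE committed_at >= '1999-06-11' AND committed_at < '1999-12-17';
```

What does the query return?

2

Rows in [1999-06-11, 1999-12-17): 1999-12-14, 1999-06-11 → 2 rows.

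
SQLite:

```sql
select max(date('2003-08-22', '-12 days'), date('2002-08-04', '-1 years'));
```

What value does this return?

date('2003-08-22', '-12 days') → 2003-08-10.
date('2002-08-04', '-1 years') → 2001-08-04.
Later of the two is 2003-08-10.

2003-08-10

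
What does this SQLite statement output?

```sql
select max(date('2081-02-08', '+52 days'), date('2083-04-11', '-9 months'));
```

date('2081-02-08', '+52 days') → 2081-04-01.
date('2083-04-11', '-9 months') → 2082-07-11.
Later of the two is 2082-07-11.

2082-07-11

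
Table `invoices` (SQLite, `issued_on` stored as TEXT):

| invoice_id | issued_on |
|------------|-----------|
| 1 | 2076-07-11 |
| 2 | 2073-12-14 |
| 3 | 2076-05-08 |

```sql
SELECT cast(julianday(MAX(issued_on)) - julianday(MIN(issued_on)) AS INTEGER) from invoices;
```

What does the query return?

940

MIN = 2073-12-14, MAX = 2076-07-11.
17 days remain in December 2073 after the 14th (31 − 14).
Full months from January 2074 through June 2076 contribute their day counts.
Then 11 days into July 2076.
Total: 17 + 31 + 28 + 31 + 30 + 31 + 30 + 31 + 31 + 30 + 31 + 30 + 31 + 31 + 28 + 31 + 30 + 31 + 30 + 31 + 31 + 30 + 31 + 30 + 31 + 31 + 29 + 31 + 30 + 31 + 30 + 11 = 940.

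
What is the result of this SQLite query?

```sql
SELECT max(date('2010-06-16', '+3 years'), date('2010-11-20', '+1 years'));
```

date('2010-06-16', '+3 years') → 2013-06-16.
date('2010-11-20', '+1 years') → 2011-11-20.
Later of the two is 2013-06-16.

2013-06-16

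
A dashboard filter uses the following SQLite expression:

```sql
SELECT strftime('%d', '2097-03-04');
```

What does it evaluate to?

`%d` extracts the 2-digit day of month: 04.

04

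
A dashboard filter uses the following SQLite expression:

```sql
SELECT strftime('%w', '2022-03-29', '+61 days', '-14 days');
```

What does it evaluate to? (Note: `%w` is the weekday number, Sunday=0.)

First apply '+61 days', '-14 days': 2022-03-29 → 2022-05-15.
2022-05-15 is a Sunday; with Sunday=0 that is 0.

0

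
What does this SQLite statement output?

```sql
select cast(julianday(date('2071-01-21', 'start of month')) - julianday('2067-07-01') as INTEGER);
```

`start of month` rewinds 2071-01-21 to 2071-01-01.
30 days remain in July 2067 after the 1st (31 − 1).
Full months from August 2067 through December 2070 contribute their day counts.
Then 1 day into January 2071.
Total: 30 + 31 + 30 + 31 + 30 + 31 + 31 + 29 + 31 + 30 + 31 + 30 + 31 + 31 + 30 + 31 + 30 + 31 + 31 + 28 + 31 + 30 + 31 + 30 + 31 + 31 + 30 + 31 + 30 + 31 + 31 + 28 + 31 + 30 + 31 + 30 + 31 + 31 + 30 + 31 + 30 + 31 + 1 = 1280.

1280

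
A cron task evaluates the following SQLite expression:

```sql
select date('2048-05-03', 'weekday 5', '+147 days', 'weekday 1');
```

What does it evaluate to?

2048-10-05

`weekday 5` advances to the next Friday; 2048-05-03 is a Sunday, so it moves forward to 2048-05-08.
Applying '+147 days' to 2048-05-08: counting 147 days forward gives 2048-10-02.
`weekday 1` advances to the next Monday; 2048-10-02 is a Friday, so it moves forward to 2048-10-05.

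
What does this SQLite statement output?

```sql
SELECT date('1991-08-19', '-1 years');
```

Adding -1 year to 1991-08-19 gives 1990-08-19.

1990-08-19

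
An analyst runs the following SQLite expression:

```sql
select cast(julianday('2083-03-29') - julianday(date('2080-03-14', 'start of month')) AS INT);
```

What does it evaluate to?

`start of month` rewinds 2080-03-14 to 2080-03-01.
30 days remain in March 2080 after the 1st (31 − 1).
Full months from April 2080 through February 2083 contribute their day counts.
Then 29 days into March 2083.
Total: 30 + 30 + 31 + 30 + 31 + 31 + 30 + 31 + 30 + 31 + 31 + 28 + 31 + 30 + 31 + 30 + 31 + 31 + 30 + 31 + 30 + 31 + 31 + 28 + 31 + 30 + 31 + 30 + 31 + 31 + 30 + 31 + 30 + 31 + 31 + 28 + 29 = 1123.

1123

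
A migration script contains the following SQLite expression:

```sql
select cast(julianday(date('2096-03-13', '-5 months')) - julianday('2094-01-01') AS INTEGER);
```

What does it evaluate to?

650

Adding -5 months to 2096-03-13 gives 2095-10-13.
30 days remain in January 2094 after the 1st (31 − 1).
Full months from February 2094 through September 2095 contribute their day counts.
Then 13 days into October 2095.
Total: 30 + 28 + 31 + 30 + 31 + 30 + 31 + 31 + 30 + 31 + 30 + 31 + 31 + 28 + 31 + 30 + 31 + 30 + 31 + 31 + 30 + 13 = 650.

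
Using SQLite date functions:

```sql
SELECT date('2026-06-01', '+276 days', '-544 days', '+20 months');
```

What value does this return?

2027-05-06

Applying '+276 days' to 2026-06-01: counting 276 days forward gives 2027-03-04.
Applying '-544 days' to 2027-03-04: counting 544 days back gives 2025-09-06.
Adding +20 months to 2025-09-06 gives 2027-05-06.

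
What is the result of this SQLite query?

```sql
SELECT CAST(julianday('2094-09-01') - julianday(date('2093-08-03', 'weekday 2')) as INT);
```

393

`weekday 2` advances to the next Tuesday; 2093-08-03 is a Monday, so it moves forward to 2093-08-04.
27 days remain in August 2093 after the 4th (31 − 4).
Full months from September 2093 through August 2094 contribute their day counts.
Then 1 day into September 2094.
Total: 27 + 30 + 31 + 30 + 31 + 31 + 28 + 31 + 30 + 31 + 30 + 31 + 31 + 1 = 393.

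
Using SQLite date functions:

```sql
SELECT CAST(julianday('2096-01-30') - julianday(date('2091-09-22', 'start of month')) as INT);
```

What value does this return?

1612

`start of month` rewinds 2091-09-22 to 2091-09-01.
29 days remain in September 2091 after the 1st (30 − 1).
Full months from October 2091 through December 2095 contribute their day counts.
Then 30 days into January 2096.
Total: 29 + 31 + 30 + 31 + 31 + 29 + 31 + 30 + 31 + 30 + 31 + 31 + 30 + 31 + 30 + 31 + 31 + 28 + 31 + 30 + 31 + 30 + 31 + 31 + 30 + 31 + 30 + 31 + 31 + 28 + 31 + 30 + 31 + 30 + 31 + 31 + 30 + 31 + 30 + 31 + 31 + 28 + 31 + 30 + 31 + 30 + 31 + 31 + 30 + 31 + 30 + 31 + 30 = 1612.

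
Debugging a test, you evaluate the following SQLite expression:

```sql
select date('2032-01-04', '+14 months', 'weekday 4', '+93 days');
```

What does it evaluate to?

Adding +14 months to 2032-01-04 gives 2033-03-04.
`weekday 4` advances to the next Thursday; 2033-03-04 is a Friday, so it moves forward to 2033-03-10.
Applying '+93 days' to 2033-03-10: counting 93 days forward gives 2033-06-11.

2033-06-11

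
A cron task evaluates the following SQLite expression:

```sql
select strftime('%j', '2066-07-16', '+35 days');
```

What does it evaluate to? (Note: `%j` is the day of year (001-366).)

232

First apply '+35 days': 2066-07-16 → 2066-08-20.
Day-of-year for 2066-08-20: days since 2066-01-01 inclusive = 232, zero-padded to 232.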